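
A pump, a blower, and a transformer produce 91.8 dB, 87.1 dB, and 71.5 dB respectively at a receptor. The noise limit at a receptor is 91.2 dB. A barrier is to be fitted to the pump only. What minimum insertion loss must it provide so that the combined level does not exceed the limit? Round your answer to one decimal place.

2.8 dB

Fixed contribution from the other sources: Σ 10^(L/10) = 10^(87.1/10) + 10^(71.5/10) = 5.270e+08 (87.22 dB).
To meet 91.2 dB overall, the treated pump may contribute at most 10^(91.2/10) − 5.270e+08 = 7.913e+08, i.e. 88.98 dB.
Required insertion loss = 91.8 − 88.98 = 2.82 dB.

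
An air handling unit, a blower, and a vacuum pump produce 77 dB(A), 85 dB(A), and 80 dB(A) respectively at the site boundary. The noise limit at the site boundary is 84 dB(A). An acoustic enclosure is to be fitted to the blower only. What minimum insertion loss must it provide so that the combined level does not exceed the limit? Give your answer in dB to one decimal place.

Fixed contribution from the other sources: Σ 10^(L/10) = 10^(77/10) + 10^(80/10) = 1.501e+08 (81.76 dB(A)).
To meet 84 dB(A) overall, the treated blower may contribute at most 10^(84/10) − 1.501e+08 = 1.011e+08, i.e. 80.05 dB(A).
Required insertion loss = 85 − 80.05 = 4.95 dB.

5.0 dB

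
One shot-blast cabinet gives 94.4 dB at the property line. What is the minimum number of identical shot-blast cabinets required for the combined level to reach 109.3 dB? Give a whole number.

N identical sources give L₁ + 10·log₁₀ N, so require 10·log₁₀ N ≥ 109.3 − 94.4 = 14.9 dB.
N ≥ 10^(14.9/10) = 30.903, so N = 31.

31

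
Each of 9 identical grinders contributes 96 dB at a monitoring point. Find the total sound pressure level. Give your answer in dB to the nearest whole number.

106 dB

N identical incoherent sources raise the level by 10·log₁₀ N.
L_total = 96 + 10·log₁₀(9) = 96 + 9.542 = 105.54 dB.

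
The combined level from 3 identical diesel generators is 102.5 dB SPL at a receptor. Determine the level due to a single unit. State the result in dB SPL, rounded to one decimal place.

97.7 dB SPL

For N identical incoherent sources L_total = L₁ + 10·log₁₀ N, so L₁ = 102.5 − 10·log₁₀(3) = 102.5 − 4.771.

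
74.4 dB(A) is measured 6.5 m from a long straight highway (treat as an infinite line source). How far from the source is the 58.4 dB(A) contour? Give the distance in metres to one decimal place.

258.8 m

Line-source spreading drops the level by 10·log₁₀(r₂/r₁); inverting, r₂/r₁ = 10^(ΔL/10).
r₂ = 6.5·10^((74.4−58.4)/10) = 6.5·10^(16.0/10) = 258.77 m.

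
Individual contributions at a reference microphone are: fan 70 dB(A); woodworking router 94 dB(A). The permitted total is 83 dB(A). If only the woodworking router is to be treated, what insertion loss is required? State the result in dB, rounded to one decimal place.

11.2 dB

The untreated sources together contribute 10^(70/10) = 1.000e+07, i.e. 70.00 dB(A).
To meet 83 dB(A) overall, the treated woodworking router may contribute at most 10^(83/10) − 1.000e+07 = 1.895e+08, i.e. 82.78 dB(A).
So the woodworking router must be reduced from 94 to 82.78 dB(A): IL = 11.22 dB.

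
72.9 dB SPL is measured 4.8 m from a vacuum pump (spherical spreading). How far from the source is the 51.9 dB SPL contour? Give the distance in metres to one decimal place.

Point-source spreading drops the level by 20·log₁₀(r₂/r₁); inverting, r₂/r₁ = 10^(ΔL/20).
r₂ = 4.8·10^((72.9−51.9)/20) = 4.8·10^(21.0/20) = 53.86 m.

53.9 m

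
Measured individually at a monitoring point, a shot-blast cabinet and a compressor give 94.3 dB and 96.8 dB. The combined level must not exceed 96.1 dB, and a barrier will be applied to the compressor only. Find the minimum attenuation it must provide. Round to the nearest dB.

Everything except the compressor sums to 10^(94.3/10) = 2.692e+09 in linear terms, 94.30 dB.
The limit corresponds to 10^(96.1/10) = 4.074e+09; subtracting the fixed part leaves 1.382e+09 for the compressor, i.e. 91.41 dB.
Required insertion loss = 96.8 − 91.41 = 5.39 dB.

5 dB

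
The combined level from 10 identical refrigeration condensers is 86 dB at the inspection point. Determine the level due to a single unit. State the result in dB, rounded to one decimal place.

Dividing the total intensity by 10 lowers the level by 10·log₁₀ 10 = 10.000 dB: L₁ = 86 − 10.000.

76.0 dB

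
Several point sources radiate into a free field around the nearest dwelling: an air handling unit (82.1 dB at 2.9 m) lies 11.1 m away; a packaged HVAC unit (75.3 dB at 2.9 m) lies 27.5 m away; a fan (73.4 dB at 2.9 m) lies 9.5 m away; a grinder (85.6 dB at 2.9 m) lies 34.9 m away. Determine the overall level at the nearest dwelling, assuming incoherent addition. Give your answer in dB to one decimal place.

First find each source's level at the receiver (point-source: −20·log₁₀(r/r_ref)), then combine on an intensity basis.
air handling unit: 82.1 − 20·log₁₀(11.1/2.9) = 82.1 − 11.66 = 70.44 dB.
packaged HVAC unit: 75.3 − 20·log₁₀(27.5/2.9) = 75.3 − 19.54 = 55.76 dB.
fan: 73.4 − 20·log₁₀(9.5/2.9) = 73.4 − 10.31 = 63.09 dB.
grinder: 85.6 − 20·log₁₀(34.9/2.9) = 85.6 − 21.61 = 63.99 dB.
Σ 10^(L/10) = 1.599e+07 → L_total = 10·log₁₀(1.599e+07) = 72.04 dB.

72.0 dB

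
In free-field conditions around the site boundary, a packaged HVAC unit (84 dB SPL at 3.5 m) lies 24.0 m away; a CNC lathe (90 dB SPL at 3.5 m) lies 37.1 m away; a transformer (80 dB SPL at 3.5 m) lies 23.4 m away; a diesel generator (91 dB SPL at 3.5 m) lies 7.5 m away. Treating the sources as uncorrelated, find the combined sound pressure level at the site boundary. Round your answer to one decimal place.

84.6 dB SPL

Propagate each source to the receiver with L = L_ref − 20·log₁₀(r/r_ref), then add intensities.
packaged HVAC unit: 84 − 20·log₁₀(24.0/3.5) = 84 − 16.72 = 67.28 dB SPL.
CNC lathe: 90 − 20·log₁₀(37.1/3.5) = 90 − 20.51 = 69.49 dB SPL.
transformer: 80 − 20·log₁₀(23.4/3.5) = 80 − 16.50 = 63.50 dB SPL.
diesel generator: 91 − 20·log₁₀(7.5/3.5) = 91 − 6.62 = 84.38 dB SPL.
Σ 10^(L/10) = 2.906e+08 → L_total = 10·log₁₀(2.906e+08) = 84.63 dB SPL.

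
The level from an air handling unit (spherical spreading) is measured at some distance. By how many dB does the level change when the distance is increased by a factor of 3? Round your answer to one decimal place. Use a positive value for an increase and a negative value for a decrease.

With spherical spreading the level changes by −20·log₁₀(r₂/r₁).
ΔL = −20·log₁₀(3) = -9.54 dB.

-9.5 dB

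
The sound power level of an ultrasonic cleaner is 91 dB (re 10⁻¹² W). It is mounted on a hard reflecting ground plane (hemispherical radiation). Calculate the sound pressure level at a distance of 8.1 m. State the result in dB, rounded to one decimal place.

64.8 dB

L_p = L_w − 10·log₁₀(2π·r²) with r = 8.1 m.
2π·r² = 412.2 m², 10·log₁₀ of that is 26.151 dB.
L_p = 91 − 26.151 = 64.85 dB.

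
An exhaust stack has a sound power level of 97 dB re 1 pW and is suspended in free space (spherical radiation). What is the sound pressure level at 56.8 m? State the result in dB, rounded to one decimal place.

50.9 dB

The power spreads over a sphere of area 4π·r², so L_p = L_w − 10·log₁₀(4π·r²).
4π·r² = 4.054e+04 m², 10·log₁₀ of that is 46.079 dB.
L_p = 97 − 46.079 = 50.92 dB.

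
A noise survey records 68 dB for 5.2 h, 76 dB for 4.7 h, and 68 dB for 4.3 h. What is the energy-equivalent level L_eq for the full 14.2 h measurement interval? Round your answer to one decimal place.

L_eq = 10·log₁₀[(1/T)·Σ tᵢ·10^(Lᵢ/10)] with T = 14.2 h.
Σ tᵢ·10^(Lᵢ/10) = 5.2·10^(68/10) + 4.7·10^(76/10) + 4.3·10^(68/10) = 2.471e+08.
L_eq = 10·log₁₀(2.471e+08/14.2) = 72.40 dB.

72.4 dB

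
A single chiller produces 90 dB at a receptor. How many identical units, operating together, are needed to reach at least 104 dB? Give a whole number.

Need L₁ + 10·log₁₀ N ≥ 104, i.e. log₁₀ N ≥ 1.40.
N ≥ 10^(14.0/10) = 25.119, so N = 26.

26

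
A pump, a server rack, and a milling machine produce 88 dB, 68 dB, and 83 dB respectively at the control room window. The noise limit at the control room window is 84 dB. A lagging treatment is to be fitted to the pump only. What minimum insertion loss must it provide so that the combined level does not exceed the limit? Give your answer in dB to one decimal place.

11.4 dB

Everything except the pump sums to 10^(68/10) + 10^(83/10) = 2.058e+08 in linear terms, 83.14 dB.
To meet 84 dB overall, the treated pump may contribute at most 10^(84/10) − 2.058e+08 = 4.535e+07, i.e. 76.57 dB.
So the pump must be reduced from 88 to 76.57 dB: IL = 11.43 dB.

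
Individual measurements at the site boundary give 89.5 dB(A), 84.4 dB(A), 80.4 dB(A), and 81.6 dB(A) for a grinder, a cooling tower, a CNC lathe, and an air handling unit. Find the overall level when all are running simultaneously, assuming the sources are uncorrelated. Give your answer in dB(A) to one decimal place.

For uncorrelated sources the intensities add, so convert each level to linear form, sum, and take 10·log₁₀ of the total.
Σ 10^(L/10) = 10^(89.5/10) + 10^(84.4/10) + 10^(80.4/10) + 10^(81.6/10) = 1.421e+09.
L_total = 10·log₁₀(1.421e+09) = 91.53 dB(A).

91.5 dB(A)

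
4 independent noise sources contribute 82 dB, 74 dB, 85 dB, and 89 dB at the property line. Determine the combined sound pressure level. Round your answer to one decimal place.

For uncorrelated sources the intensities add, so convert each level to linear form, sum, and take 10·log₁₀ of the total.
Σ 10^(L/10) = 10^(82/10) + 10^(74/10) + 10^(85/10) + 10^(89/10) = 1.294e+09.
L_total = 10·log₁₀(1.294e+09) = 91.12 dB.

91.1 dB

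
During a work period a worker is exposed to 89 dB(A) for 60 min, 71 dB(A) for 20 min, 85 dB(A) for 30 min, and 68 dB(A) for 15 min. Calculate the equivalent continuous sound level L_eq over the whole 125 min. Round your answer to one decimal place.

86.6 dB(A)

Weight each interval's intensity by its duration and average over T = 125 min:
Σ tᵢ·10^(Lᵢ/10) = 60·10^(89/10) + 20·10^(71/10) + 30·10^(85/10) + 15·10^(68/10) = 5.749e+10.
L_eq = 10·log₁₀(5.749e+10/125) = 86.63 dB(A).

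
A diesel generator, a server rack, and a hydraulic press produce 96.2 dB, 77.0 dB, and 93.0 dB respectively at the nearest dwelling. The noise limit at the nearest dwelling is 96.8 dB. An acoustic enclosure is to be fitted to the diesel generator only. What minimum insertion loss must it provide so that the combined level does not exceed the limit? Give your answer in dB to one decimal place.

1.8 dB

The untreated sources together contribute 10^(77.0/10) + 10^(93.0/10) = 2.045e+09, i.e. 93.11 dB.
The limit corresponds to 10^(96.8/10) = 4.786e+09; subtracting the fixed part leaves 2.741e+09 for the diesel generator, i.e. 94.38 dB.
Required insertion loss = 96.2 − 94.38 = 1.82 dB.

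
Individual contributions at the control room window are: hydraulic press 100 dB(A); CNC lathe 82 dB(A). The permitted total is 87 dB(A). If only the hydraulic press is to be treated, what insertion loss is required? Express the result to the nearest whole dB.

15 dB

Fixed contribution from the other source: Σ 10^(L/10) = 10^(82/10) = 1.585e+08 (82.00 dB(A)).
To meet 87 dB(A) overall, the treated hydraulic press may contribute at most 10^(87/10) − 1.585e+08 = 3.427e+08, i.e. 85.35 dB(A).
So the hydraulic press must be reduced from 100 to 85.35 dB(A): IL = 14.65 dB.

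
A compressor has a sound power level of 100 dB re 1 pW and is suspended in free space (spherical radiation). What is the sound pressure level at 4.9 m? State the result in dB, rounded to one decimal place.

75.2 dB

L_p = L_w − 10·log₁₀(4π·r²) with r = 4.9 m.
4π·r² = 301.7 m², 10·log₁₀ of that is 24.796 dB.
L_p = 100 − 24.796 = 75.20 dB.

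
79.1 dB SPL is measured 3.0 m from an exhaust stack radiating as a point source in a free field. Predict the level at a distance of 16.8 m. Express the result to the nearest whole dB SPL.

For a point source, L₂ = L₁ − 20·log₁₀(r₂/r₁).
L₂ = 79.1 − 20·log₁₀(16.8/3.0) = 79.1 − 14.964 = 64.14 dB SPL.

64 dB SPL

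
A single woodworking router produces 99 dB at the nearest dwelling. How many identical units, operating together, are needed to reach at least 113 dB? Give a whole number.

Need L₁ + 10·log₁₀ N ≥ 113, i.e. log₁₀ N ≥ 1.40.
N ≥ 10^(14.0/10) = 25.119, so N = 26.

26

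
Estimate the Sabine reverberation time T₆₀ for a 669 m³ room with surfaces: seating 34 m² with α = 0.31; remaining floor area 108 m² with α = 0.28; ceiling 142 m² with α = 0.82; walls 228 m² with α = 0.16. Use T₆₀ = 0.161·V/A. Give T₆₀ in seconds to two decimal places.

A = Σ Sᵢαᵢ = 34·0.31 + 108·0.28 + 142·0.82 + 228·0.16 = 193.70 m².
T₆₀ = 0.161·V/A = 0.161·669/193.70 = 0.556 s.

0.56 s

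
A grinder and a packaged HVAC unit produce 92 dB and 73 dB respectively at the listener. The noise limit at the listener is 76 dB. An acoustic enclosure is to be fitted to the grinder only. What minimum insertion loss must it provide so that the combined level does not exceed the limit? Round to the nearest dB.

19 dB

Everything except the grinder sums to 10^(73/10) = 1.995e+07 in linear terms, 73.00 dB.
The limit corresponds to 10^(76/10) = 3.981e+07; subtracting the fixed part leaves 1.986e+07 for the grinder, i.e. 72.98 dB.
So the grinder must be reduced from 92 to 72.98 dB: IL = 19.02 dB.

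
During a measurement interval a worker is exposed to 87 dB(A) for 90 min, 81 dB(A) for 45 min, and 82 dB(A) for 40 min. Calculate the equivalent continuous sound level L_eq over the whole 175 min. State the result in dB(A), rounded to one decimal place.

The energy average is taken in the linear domain: L_eq = 10·log₁₀[(Σ tᵢ·10^(Lᵢ/10))/T], T = 175 min.
Σ tᵢ·10^(Lᵢ/10) = 90·10^(87/10) + 45·10^(81/10) + 40·10^(82/10) = 5.711e+10.
L_eq = 10·log₁₀(5.711e+10/175) = 85.14 dB(A).

85.1 dB(A)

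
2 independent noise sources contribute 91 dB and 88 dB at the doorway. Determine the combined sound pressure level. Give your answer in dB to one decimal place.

92.8 dB

For uncorrelated sources the intensities add, so convert each level to linear form, sum, and take 10·log₁₀ of the total.
Σ 10^(L/10) = 10^(91/10) + 10^(88/10) = 1.890e+09.
L_total = 10·log₁₀(1.890e+09) = 92.76 dB.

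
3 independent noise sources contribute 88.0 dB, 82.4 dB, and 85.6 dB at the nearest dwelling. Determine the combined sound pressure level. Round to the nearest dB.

Incoherent sources combine by intensity addition: L_total = 10·log₁₀(Σ 10^(L_i/10)).
Σ 10^(L/10) = 10^(88.0/10) + 10^(82.4/10) + 10^(85.6/10) = 1.168e+09.
L_total = 10·log₁₀(1.168e+09) = 90.67 dB.

91 dB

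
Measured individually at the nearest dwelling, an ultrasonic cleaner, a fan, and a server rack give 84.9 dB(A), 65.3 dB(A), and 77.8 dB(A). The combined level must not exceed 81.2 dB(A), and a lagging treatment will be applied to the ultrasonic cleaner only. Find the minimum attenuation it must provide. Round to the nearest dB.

7 dB

Fixed contribution from the other sources: Σ 10^(L/10) = 10^(65.3/10) + 10^(77.8/10) = 6.364e+07 (78.04 dB(A)).
To meet 81.2 dB(A) overall, the treated ultrasonic cleaner may contribute at most 10^(81.2/10) − 6.364e+07 = 6.818e+07, i.e. 78.34 dB(A).
So the ultrasonic cleaner must be reduced from 84.9 to 78.34 dB(A): IL = 6.56 dB.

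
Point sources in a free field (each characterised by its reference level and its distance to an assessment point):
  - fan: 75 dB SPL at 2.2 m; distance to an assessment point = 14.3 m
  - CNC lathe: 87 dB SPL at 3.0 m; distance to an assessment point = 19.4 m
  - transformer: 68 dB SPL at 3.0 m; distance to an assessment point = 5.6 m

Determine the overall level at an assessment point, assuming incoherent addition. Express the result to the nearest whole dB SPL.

First find each source's level at the receiver (point-source: −20·log₁₀(r/r_ref)), then combine on an intensity basis.
fan: 75 − 20·log₁₀(14.3/2.2) = 75 − 16.26 = 58.74 dB SPL.
CNC lathe: 87 − 20·log₁₀(19.4/3.0) = 87 − 16.21 = 70.79 dB SPL.
transformer: 68 − 20·log₁₀(5.6/3.0) = 68 − 5.42 = 62.58 dB SPL.
Σ 10^(L/10) = 1.454e+07 → L_total = 10·log₁₀(1.454e+07) = 71.63 dB SPL.

72 dB SPL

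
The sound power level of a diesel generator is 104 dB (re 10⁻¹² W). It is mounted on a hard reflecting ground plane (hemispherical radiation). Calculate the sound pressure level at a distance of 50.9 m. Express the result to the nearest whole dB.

The power spreads over a hemisphere of area 2π·r², so L_p = L_w − 10·log₁₀(2π·r²).
2π·r² = 1.628e+04 m², 10·log₁₀ of that is 42.116 dB.
L_p = 104 − 42.116 = 61.88 dB.

62 dB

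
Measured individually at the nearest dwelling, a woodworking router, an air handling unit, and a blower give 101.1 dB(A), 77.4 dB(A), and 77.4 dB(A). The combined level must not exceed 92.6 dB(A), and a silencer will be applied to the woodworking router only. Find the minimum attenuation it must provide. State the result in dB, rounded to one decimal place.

8.8 dB

Fixed contribution from the other sources: Σ 10^(L/10) = 10^(77.4/10) + 10^(77.4/10) = 1.099e+08 (80.41 dB(A)).
To meet 92.6 dB(A) overall, the treated woodworking router may contribute at most 10^(92.6/10) − 1.099e+08 = 1.710e+09, i.e. 92.33 dB(A).
So the woodworking router must be reduced from 101.1 to 92.33 dB(A): IL = 8.77 dB.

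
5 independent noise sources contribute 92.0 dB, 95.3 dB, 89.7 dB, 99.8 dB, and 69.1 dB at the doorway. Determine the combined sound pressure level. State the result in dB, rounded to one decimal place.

101.9 dB

For uncorrelated sources the intensities add, so convert each level to linear form, sum, and take 10·log₁₀ of the total.
Σ 10^(L/10) = 10^(92.0/10) + 10^(95.3/10) + 10^(89.7/10) + 10^(99.8/10) + 10^(69.1/10) = 1.546e+10.
L_total = 10·log₁₀(1.546e+10) = 101.89 dB.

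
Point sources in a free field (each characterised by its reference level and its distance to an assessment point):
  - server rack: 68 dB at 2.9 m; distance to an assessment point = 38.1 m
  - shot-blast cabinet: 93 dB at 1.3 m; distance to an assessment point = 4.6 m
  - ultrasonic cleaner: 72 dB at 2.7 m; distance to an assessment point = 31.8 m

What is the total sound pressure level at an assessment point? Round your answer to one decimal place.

Propagate each source to the receiver with L = L_ref − 20·log₁₀(r/r_ref), then add intensities.
server rack: 68 − 20·log₁₀(38.1/2.9) = 68 − 22.37 = 45.63 dB.
shot-blast cabinet: 93 − 20·log₁₀(4.6/1.3) = 93 − 10.98 = 82.02 dB.
ultrasonic cleaner: 72 − 20·log₁₀(31.8/2.7) = 72 − 21.42 = 50.58 dB.
Σ 10^(L/10) = 1.595e+08 → L_total = 10·log₁₀(1.595e+08) = 82.03 dB.

82.0 dB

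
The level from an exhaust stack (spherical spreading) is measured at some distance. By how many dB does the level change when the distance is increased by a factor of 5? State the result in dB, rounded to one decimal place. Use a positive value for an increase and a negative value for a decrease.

-14.0 dB

With spherical spreading the level changes by −20·log₁₀(r₂/r₁).
ΔL = −20·log₁₀(5) = -13.98 dB.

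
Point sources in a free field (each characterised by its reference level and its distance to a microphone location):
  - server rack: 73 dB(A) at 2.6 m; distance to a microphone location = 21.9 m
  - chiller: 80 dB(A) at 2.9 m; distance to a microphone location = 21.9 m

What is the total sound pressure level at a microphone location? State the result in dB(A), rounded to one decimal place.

63.1 dB(A)

Apply inverse-square spreading to bring every level to the receiver, then sum 10^(L/10).
server rack: 73 − 20·log₁₀(21.9/2.6) = 73 − 18.51 = 54.49 dB(A).
chiller: 80 − 20·log₁₀(21.9/2.9) = 80 − 17.56 = 62.44 dB(A).
Σ 10^(L/10) = 2.035e+06 → L_total = 10·log₁₀(2.035e+06) = 63.09 dB(A).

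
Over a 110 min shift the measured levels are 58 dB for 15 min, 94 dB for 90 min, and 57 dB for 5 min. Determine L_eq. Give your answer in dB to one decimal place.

Weight each interval's intensity by its duration and average over T = 110 min:
Σ tᵢ·10^(Lᵢ/10) = 15·10^(58/10) + 90·10^(94/10) + 5·10^(57/10) = 2.261e+11.
L_eq = 10·log₁₀(2.261e+11/110) = 93.13 dB.

93.1 dB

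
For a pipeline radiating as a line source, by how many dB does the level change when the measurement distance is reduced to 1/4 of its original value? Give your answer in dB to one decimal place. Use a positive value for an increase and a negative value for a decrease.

With cylindrical spreading the level changes by −10·log₁₀(r₂/r₁).
ΔL = −10·log₁₀(0.25) = +6.02 dB.

+6.0 dB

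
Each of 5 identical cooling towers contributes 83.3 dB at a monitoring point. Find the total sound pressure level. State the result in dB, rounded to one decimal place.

N identical incoherent sources raise the level by 10·log₁₀ N.
L_total = 83.3 + 10·log₁₀(5) = 83.3 + 6.990 = 90.29 dB.

90.3 dB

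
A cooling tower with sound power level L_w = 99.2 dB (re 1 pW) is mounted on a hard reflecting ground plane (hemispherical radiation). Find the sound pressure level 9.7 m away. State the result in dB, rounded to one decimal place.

71.5 dB

L_p = L_w − 10·log₁₀(2π·r²) with r = 9.7 m.
2π·r² = 591.2 m², 10·log₁₀ of that is 27.717 dB.
L_p = 99.2 − 27.717 = 71.48 dB.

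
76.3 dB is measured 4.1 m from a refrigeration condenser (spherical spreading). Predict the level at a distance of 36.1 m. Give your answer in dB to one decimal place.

57.4 dB

Point-source attenuation: ΔL = 20·log₁₀(r₂/r₁) = 20·log₁₀(36.1/4.1) = 18.894 dB.
L₂ = 76.3 − 20·log₁₀(36.1/4.1) = 76.3 − 18.894 = 57.41 dB.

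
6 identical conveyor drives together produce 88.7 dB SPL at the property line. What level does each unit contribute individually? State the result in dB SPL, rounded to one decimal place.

Dividing the total intensity by 6 lowers the level by 10·log₁₀ 6 = 7.782 dB: L₁ = 88.7 − 7.782.

80.9 dB SPL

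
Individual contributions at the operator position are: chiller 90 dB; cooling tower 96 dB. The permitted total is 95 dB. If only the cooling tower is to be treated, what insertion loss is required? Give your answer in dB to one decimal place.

2.7 dB

The untreated sources together contribute 10^(90/10) = 1.000e+09, i.e. 90.00 dB.
To meet 95 dB overall, the treated cooling tower may contribute at most 10^(95/10) − 1.000e+09 = 2.162e+09, i.e. 93.35 dB.
Required insertion loss = 96 − 93.35 = 2.65 dB.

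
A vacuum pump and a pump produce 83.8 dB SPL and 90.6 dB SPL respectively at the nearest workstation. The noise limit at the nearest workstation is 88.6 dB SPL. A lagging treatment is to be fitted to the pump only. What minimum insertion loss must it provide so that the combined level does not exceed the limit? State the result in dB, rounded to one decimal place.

3.7 dB

Fixed contribution from the other source: Σ 10^(L/10) = 10^(83.8/10) = 2.399e+08 (83.80 dB SPL).
The limit corresponds to 10^(88.6/10) = 7.244e+08; subtracting the fixed part leaves 4.846e+08 for the pump, i.e. 86.85 dB SPL.
So the pump must be reduced from 90.6 to 86.85 dB SPL: IL = 3.75 dB.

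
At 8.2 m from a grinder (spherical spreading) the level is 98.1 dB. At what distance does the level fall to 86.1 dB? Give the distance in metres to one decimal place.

32.6 m

Point-source spreading drops the level by 20·log₁₀(r₂/r₁); inverting, r₂/r₁ = 10^(ΔL/20).
r₂ = 8.2·10^((98.1−86.1)/20) = 8.2·10^(12.0/20) = 32.64 m.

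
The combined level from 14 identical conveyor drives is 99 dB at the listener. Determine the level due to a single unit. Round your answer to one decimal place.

87.5 dB

Dividing the total intensity by 14 lowers the level by 10·log₁₀ 14 = 11.461 dB: L₁ = 99 − 11.461.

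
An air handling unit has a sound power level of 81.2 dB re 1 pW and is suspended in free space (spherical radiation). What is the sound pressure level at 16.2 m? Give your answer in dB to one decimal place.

The power spreads over a sphere of area 4π·r², so L_p = L_w − 10·log₁₀(4π·r²).
4π·r² = 3298 m², 10·log₁₀ of that is 35.182 dB.
L_p = 81.2 − 35.182 = 46.02 dB.

46.0 dB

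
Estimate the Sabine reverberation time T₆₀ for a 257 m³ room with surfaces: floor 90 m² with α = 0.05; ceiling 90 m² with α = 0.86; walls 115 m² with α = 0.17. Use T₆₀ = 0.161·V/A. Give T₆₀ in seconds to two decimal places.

0.41 s

Total absorption A = 90·0.05 + 90·0.86 + 115·0.17 = 101.45 m² sabins.
T₆₀ = 0.161 × 257 / 101.45 = 0.408 s.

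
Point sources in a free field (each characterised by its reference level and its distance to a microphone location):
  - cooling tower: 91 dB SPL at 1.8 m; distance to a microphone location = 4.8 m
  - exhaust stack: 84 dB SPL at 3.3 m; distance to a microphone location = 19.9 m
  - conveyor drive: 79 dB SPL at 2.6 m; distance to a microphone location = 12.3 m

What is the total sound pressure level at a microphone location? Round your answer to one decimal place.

Propagate each source to the receiver with L = L_ref − 20·log₁₀(r/r_ref), then add intensities.
cooling tower: 91 − 20·log₁₀(4.8/1.8) = 91 − 8.52 = 82.48 dB SPL.
exhaust stack: 84 − 20·log₁₀(19.9/3.3) = 84 − 15.61 = 68.39 dB SPL.
conveyor drive: 79 − 20·log₁₀(12.3/2.6) = 79 − 13.50 = 65.50 dB SPL.
Σ 10^(L/10) = 1.875e+08 → L_total = 10·log₁₀(1.875e+08) = 82.73 dB SPL.

82.7 dB SPL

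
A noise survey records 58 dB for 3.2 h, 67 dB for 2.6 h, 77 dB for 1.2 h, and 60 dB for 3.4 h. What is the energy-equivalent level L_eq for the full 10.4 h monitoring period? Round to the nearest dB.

Weight each interval's intensity by its duration and average over T = 10.4 h:
Σ tᵢ·10^(Lᵢ/10) = 3.2·10^(58/10) + 2.6·10^(67/10) + 1.2·10^(77/10) + 3.4·10^(60/10) = 7.859e+07.
L_eq = 10·log₁₀(7.859e+07/10.4) = 68.78 dB.

69 dB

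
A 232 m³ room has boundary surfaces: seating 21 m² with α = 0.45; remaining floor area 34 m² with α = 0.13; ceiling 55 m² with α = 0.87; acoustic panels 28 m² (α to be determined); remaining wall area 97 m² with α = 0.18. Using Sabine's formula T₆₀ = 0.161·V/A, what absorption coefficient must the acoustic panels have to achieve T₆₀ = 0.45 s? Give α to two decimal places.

Required total absorption A = 0.161·232/0.45 = 83.00 m².
Absorption from the other surfaces = 21·0.45 + 34·0.13 + 55·0.87 + 97·0.18 = 79.18 m², so the acoustic panels must supply 3.82 m² over 28 m².
α = 3.82/28 = 0.137.

0.14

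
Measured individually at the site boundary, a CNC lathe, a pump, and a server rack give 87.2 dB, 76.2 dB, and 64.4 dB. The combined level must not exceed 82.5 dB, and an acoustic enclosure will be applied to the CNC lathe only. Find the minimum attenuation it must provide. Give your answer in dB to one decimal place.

5.9 dB

Everything except the CNC lathe sums to 10^(76.2/10) + 10^(64.4/10) = 4.444e+07 in linear terms, 76.48 dB.
The limit corresponds to 10^(82.5/10) = 1.778e+08; subtracting the fixed part leaves 1.334e+08 for the CNC lathe, i.e. 81.25 dB.
So the CNC lathe must be reduced from 87.2 to 81.25 dB: IL = 5.95 dB.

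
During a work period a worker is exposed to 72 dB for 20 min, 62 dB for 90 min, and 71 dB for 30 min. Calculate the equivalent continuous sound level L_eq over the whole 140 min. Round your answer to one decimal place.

67.8 dB

Weight each interval's intensity by its duration and average over T = 140 min:
Σ tᵢ·10^(Lᵢ/10) = 20·10^(72/10) + 90·10^(62/10) + 30·10^(71/10) = 8.373e+08.
L_eq = 10·log₁₀(8.373e+08/140) = 67.77 dB.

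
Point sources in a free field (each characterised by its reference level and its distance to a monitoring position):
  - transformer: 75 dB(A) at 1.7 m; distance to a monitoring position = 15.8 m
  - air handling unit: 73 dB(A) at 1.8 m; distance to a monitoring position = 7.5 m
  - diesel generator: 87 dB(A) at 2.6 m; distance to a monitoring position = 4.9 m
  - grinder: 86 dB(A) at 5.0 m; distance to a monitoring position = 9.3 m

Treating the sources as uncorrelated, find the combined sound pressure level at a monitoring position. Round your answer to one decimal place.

Propagate each source to the receiver with L = L_ref − 20·log₁₀(r/r_ref), then add intensities.
transformer: 75 − 20·log₁₀(15.8/1.7) = 75 − 19.36 = 55.64 dB(A).
air handling unit: 73 − 20·log₁₀(7.5/1.8) = 73 − 12.40 = 60.60 dB(A).
diesel generator: 87 − 20·log₁₀(4.9/2.6) = 87 − 5.50 = 81.50 dB(A).
grinder: 86 − 20·log₁₀(9.3/5.0) = 86 − 5.39 = 80.61 dB(A).
Σ 10^(L/10) = 2.577e+08 → L_total = 10·log₁₀(2.577e+08) = 84.11 dB(A).

84.1 dB(A)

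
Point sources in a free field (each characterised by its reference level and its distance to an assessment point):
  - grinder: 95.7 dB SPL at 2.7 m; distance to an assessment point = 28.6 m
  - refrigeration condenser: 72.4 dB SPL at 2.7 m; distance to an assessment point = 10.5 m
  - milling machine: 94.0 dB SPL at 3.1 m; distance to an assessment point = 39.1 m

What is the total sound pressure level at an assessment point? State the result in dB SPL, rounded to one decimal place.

77.0 dB SPL

Apply inverse-square spreading to bring every level to the receiver, then sum 10^(L/10).
grinder: 95.7 − 20·log₁₀(28.6/2.7) = 95.7 − 20.50 = 75.20 dB SPL.
refrigeration condenser: 72.4 − 20·log₁₀(10.5/2.7) = 72.4 − 11.80 = 60.60 dB SPL.
milling machine: 94.0 − 20·log₁₀(39.1/3.1) = 94.0 − 22.02 = 71.98 dB SPL.
Σ 10^(L/10) = 5.005e+07 → L_total = 10·log₁₀(5.005e+07) = 76.99 dB SPL.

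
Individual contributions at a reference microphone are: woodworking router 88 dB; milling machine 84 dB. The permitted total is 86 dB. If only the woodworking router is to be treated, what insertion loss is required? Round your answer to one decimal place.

6.3 dB

Fixed contribution from the other source: Σ 10^(L/10) = 10^(84/10) = 2.512e+08 (84.00 dB).
The limit corresponds to 10^(86/10) = 3.981e+08; subtracting the fixed part leaves 1.469e+08 for the woodworking router, i.e. 81.67 dB.
Required insertion loss = 88 − 81.67 = 6.33 dB.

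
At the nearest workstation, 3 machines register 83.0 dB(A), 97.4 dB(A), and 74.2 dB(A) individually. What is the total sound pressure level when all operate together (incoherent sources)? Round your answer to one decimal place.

Incoherent sources combine by intensity addition: L_total = 10·log₁₀(Σ 10^(L_i/10)).
Σ 10^(L/10) = 10^(83.0/10) + 10^(97.4/10) + 10^(74.2/10) = 5.721e+09.
L_total = 10·log₁₀(5.721e+09) = 97.57 dB(A).

97.6 dB(A)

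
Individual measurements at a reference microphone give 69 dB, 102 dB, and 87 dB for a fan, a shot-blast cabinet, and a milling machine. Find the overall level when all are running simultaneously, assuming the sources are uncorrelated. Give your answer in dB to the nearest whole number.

102 dB

For uncorrelated sources the intensities add, so convert each level to linear form, sum, and take 10·log₁₀ of the total.
Σ 10^(L/10) = 10^(69/10) + 10^(102/10) + 10^(87/10) = 1.636e+10.
L_total = 10·log₁₀(1.636e+10) = 102.14 dB.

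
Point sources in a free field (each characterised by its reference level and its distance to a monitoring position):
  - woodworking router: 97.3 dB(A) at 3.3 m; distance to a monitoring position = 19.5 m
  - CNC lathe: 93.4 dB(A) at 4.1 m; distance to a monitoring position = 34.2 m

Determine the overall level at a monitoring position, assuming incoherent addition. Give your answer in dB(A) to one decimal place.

82.7 dB(A)

Apply inverse-square spreading to bring every level to the receiver, then sum 10^(L/10).
woodworking router: 97.3 − 20·log₁₀(19.5/3.3) = 97.3 − 15.43 = 81.87 dB(A).
CNC lathe: 93.4 − 20·log₁₀(34.2/4.1) = 93.4 − 18.42 = 74.98 dB(A).
Σ 10^(L/10) = 1.852e+08 → L_total = 10·log₁₀(1.852e+08) = 82.68 dB(A).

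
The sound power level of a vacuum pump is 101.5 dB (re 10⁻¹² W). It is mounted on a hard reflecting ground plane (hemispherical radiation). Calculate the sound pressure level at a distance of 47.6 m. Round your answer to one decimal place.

L_p = L_w − 10·log₁₀(2π·r²) with r = 47.6 m.
2π·r² = 1.424e+04 m², 10·log₁₀ of that is 41.534 dB.
L_p = 101.5 − 41.534 = 59.97 dB.

60.0 dB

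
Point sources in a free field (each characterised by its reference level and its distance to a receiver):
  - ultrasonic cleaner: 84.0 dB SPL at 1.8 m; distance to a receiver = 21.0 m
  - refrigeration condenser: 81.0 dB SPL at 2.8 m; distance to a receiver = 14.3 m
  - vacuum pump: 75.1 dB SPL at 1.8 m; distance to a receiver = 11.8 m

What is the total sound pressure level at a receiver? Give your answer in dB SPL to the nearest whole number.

Propagate each source to the receiver with L = L_ref − 20·log₁₀(r/r_ref), then add intensities.
ultrasonic cleaner: 84.0 − 20·log₁₀(21.0/1.8) = 84.0 − 21.34 = 62.66 dB SPL.
refrigeration condenser: 81.0 − 20·log₁₀(14.3/2.8) = 81.0 − 14.16 = 66.84 dB SPL.
vacuum pump: 75.1 − 20·log₁₀(11.8/1.8) = 75.1 − 16.33 = 58.77 dB SPL.
Σ 10^(L/10) = 7.425e+06 → L_total = 10·log₁₀(7.425e+06) = 68.71 dB SPL.

69 dB SPL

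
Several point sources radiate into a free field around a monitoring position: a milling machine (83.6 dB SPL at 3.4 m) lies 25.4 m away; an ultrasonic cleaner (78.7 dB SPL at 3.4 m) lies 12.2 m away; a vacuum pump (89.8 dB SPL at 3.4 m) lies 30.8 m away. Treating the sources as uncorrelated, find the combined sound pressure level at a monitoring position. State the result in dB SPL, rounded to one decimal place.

73.3 dB SPL

First find each source's level at the receiver (point-source: −20·log₁₀(r/r_ref)), then combine on an intensity basis.
milling machine: 83.6 − 20·log₁₀(25.4/3.4) = 83.6 − 17.47 = 66.13 dB SPL.
ultrasonic cleaner: 78.7 − 20·log₁₀(12.2/3.4) = 78.7 − 11.10 = 67.60 dB SPL.
vacuum pump: 89.8 − 20·log₁₀(30.8/3.4) = 89.8 − 19.14 = 70.66 dB SPL.
Σ 10^(L/10) = 2.150e+07 → L_total = 10·log₁₀(2.150e+07) = 73.32 dB SPL.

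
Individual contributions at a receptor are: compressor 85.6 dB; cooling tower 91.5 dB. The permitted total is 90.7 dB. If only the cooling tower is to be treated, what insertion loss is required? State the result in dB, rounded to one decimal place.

2.4 dB

Fixed contribution from the other source: Σ 10^(L/10) = 10^(85.6/10) = 3.631e+08 (85.60 dB).
To meet 90.7 dB overall, the treated cooling tower may contribute at most 10^(90.7/10) − 3.631e+08 = 8.118e+08, i.e. 89.09 dB.
So the cooling tower must be reduced from 91.5 to 89.09 dB: IL = 2.41 dB.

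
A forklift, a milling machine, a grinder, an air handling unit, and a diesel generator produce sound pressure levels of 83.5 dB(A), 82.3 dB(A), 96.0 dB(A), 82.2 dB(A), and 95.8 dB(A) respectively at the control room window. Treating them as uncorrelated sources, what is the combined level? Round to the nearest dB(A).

99 dB(A)

For uncorrelated sources the intensities add, so convert each level to linear form, sum, and take 10·log₁₀ of the total.
Σ 10^(L/10) = 10^(83.5/10) + 10^(82.3/10) + 10^(96.0/10) + 10^(82.2/10) + 10^(95.8/10) = 8.343e+09.
L_total = 10·log₁₀(8.343e+09) = 99.21 dB(A).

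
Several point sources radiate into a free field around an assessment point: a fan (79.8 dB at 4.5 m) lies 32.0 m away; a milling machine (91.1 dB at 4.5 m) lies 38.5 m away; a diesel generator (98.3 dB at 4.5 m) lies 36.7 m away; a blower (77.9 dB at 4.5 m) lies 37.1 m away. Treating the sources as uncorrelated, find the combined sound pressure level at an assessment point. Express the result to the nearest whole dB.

81 dB

Apply inverse-square spreading to bring every level to the receiver, then sum 10^(L/10).
fan: 79.8 − 20·log₁₀(32.0/4.5) = 79.8 − 17.04 = 62.76 dB.
milling machine: 91.1 − 20·log₁₀(38.5/4.5) = 91.1 − 18.64 = 72.46 dB.
diesel generator: 98.3 − 20·log₁₀(36.7/4.5) = 98.3 − 18.23 = 80.07 dB.
blower: 77.9 − 20·log₁₀(37.1/4.5) = 77.9 − 18.32 = 59.58 dB.
Σ 10^(L/10) = 1.220e+08 → L_total = 10·log₁₀(1.220e+08) = 80.87 dB.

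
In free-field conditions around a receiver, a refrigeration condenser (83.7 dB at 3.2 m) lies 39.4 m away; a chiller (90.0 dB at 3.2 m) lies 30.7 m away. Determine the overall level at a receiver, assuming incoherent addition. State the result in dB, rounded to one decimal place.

Propagate each source to the receiver with L = L_ref − 20·log₁₀(r/r_ref), then add intensities.
refrigeration condenser: 83.7 − 20·log₁₀(39.4/3.2) = 83.7 − 21.81 = 61.89 dB.
chiller: 90.0 − 20·log₁₀(30.7/3.2) = 90.0 − 19.64 = 70.36 dB.
Σ 10^(L/10) = 1.241e+07 → L_total = 10·log₁₀(1.241e+07) = 70.94 dB.

70.9 dB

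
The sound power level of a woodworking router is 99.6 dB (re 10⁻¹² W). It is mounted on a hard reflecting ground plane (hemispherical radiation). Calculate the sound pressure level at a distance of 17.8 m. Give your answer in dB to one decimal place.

66.6 dB

L_p = L_w − 10·log₁₀(2π·r²) with r = 17.8 m.
2π·r² = 1991 m², 10·log₁₀ of that is 32.990 dB.
L_p = 99.6 − 32.990 = 66.61 dB.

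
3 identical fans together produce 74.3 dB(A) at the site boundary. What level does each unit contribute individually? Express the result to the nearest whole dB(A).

70 dB(A)

Dividing the total intensity by 3 lowers the level by 10·log₁₀ 3 = 4.771 dB: L₁ = 74.3 − 4.771.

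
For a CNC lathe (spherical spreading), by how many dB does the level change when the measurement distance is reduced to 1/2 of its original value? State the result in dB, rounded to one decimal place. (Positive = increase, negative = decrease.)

+6.0 dB

With spherical spreading the level changes by −20·log₁₀(r₂/r₁).
ΔL = −20·log₁₀(0.5) = +6.02 dB.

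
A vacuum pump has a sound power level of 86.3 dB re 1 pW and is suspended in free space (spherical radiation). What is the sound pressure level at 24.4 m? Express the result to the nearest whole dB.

Free-field spherical radiation: L_p = L_w − 10·log₁₀(4π·r²), r = 24.4 m.
4π·r² = 7482 m², 10·log₁₀ of that is 38.740 dB.
L_p = 86.3 − 38.740 = 47.56 dB.

48 dB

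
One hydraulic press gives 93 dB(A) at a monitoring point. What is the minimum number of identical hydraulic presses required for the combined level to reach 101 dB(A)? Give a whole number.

7

N identical sources give L₁ + 10·log₁₀ N, so require 10·log₁₀ N ≥ 101 − 93 = 8.0 dB.
N ≥ 10^(8.0/10) = 6.310, so N = 7.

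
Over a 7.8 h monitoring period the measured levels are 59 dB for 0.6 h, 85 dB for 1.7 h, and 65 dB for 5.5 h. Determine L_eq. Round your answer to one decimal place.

The energy average is taken in the linear domain: L_eq = 10·log₁₀[(Σ tᵢ·10^(Lᵢ/10))/T], T = 7.8 h.
Σ tᵢ·10^(Lᵢ/10) = 0.6·10^(59/10) + 1.7·10^(85/10) + 5.5·10^(65/10) = 5.555e+08.
L_eq = 10·log₁₀(5.555e+08/7.8) = 78.53 dB.

78.5 dB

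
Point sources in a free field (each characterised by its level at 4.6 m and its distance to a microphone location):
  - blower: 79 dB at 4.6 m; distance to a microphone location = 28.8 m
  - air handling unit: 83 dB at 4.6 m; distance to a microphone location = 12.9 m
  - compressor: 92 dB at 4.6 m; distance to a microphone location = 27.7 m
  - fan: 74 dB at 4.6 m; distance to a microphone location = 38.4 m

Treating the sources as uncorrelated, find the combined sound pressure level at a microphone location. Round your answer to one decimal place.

Propagate each source to the receiver with L = L_ref − 20·log₁₀(r/r_ref), then add intensities.
blower: 79 − 20·log₁₀(28.8/4.6) = 79 − 15.93 = 63.07 dB.
air handling unit: 83 − 20·log₁₀(12.9/4.6) = 83 − 8.96 = 74.04 dB.
compressor: 92 − 20·log₁₀(27.7/4.6) = 92 − 15.59 = 76.41 dB.
fan: 74 − 20·log₁₀(38.4/4.6) = 74 − 18.43 = 55.57 dB.
Σ 10^(L/10) = 7.147e+07 → L_total = 10·log₁₀(7.147e+07) = 78.54 dB.

78.5 dB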